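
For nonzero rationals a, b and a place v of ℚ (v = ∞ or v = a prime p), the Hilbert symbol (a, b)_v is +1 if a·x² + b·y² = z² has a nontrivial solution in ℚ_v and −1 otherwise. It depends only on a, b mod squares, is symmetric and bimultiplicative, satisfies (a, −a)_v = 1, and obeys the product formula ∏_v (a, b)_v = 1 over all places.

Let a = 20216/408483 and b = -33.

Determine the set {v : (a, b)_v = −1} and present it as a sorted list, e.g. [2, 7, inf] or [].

(a, b) ≡ (42, -33) mod (ℚ^×)²; places V = {2, 3, 7, 11, 19, 41, ∞}.
(a,b)_11: α=0, u≡1; β=1, v≡8 (mod 11); (1|11)=+1, (8|11)=-1; sign (−1)^0·+1^1·-1^0 = +1.
(a,b)_7: α=1, u≡5; β=0, v≡2 (mod 7); (5|7)=-1, (2|7)=+1; sign (−1)^0·-1^0·+1^1 = +1.
(a,b)_41: α=-2, u≡40; β=0, v≡8 (mod 41); (40|41)=+1, (8|41)=+1; sign (−1)^0·+1^0·+1^-2 = +1.
(a,b)_2: α=3, β=0; u≡5, v≡7 (mod 8); ε(u)ε(v)=0·1, αω(v)=3·0, βω(u)=0·1; sum ≡ 0  ⇒  +1.
(a,b)_3: α=-5, u≡2; β=1, v≡1 (mod 3); (2|3)=-1, (1|3)=+1; sign (−1)^1·-1^1·+1^-5 = +1.
(a,b)_19: α=2, u≡9; β=0, v≡5 (mod 19); (9|19)=+1, (5|19)=+1; sign (−1)^0·+1^0·+1^2 = +1.
(a,b)_∞: sgn(42)=+, sgn(-33)=−, so +1.
Ram(a, b) = ∅: the form 42·x² + -33·y² − z² is isotropic over every ℚ_v, so by Hasse–Minkowski it is isotropic over ℚ.

[]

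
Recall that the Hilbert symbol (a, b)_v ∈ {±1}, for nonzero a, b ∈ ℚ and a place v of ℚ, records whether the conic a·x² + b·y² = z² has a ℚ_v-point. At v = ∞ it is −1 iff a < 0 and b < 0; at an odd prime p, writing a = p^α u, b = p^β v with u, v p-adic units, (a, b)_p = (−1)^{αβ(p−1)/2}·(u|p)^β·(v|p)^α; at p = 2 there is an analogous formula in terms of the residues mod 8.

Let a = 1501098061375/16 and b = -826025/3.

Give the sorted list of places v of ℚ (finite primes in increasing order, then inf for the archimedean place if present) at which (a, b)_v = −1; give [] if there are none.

[5, 37]

(a, b) ≡ (55, -99123) mod (ℚ^×)²; places V = {2, 3, 5, 11, 19, 37, 47, ∞}.
(a,b)_37: α=2, u≡14; β=1, v≡20 (mod 37); (14|37)=-1, (20|37)=-1; sign (−1)^0·-1^1·-1^2 = -1.
(a,b)_3: α=0, u≡1; β=-1, v≡1 (mod 3); (1|3)=+1, (1|3)=+1; sign (−1)^0·+1^-1·+1^0 = +1.
(a,b)_19: α=2, u≡1; β=1, v≡18 (mod 19); (1|19)=+1, (18|19)=-1; sign (−1)^0·+1^1·-1^2 = +1.
(a,b)_11: α=1, u≡5; β=0, v≡3 (mod 11); (5|11)=+1, (3|11)=+1; sign (−1)^0·+1^0·+1^1 = +1.
(a,b)_5: α=3, u≡1; β=2, v≡3 (mod 5); (1|5)=+1, (3|5)=-1; sign (−1)^0·+1^2·-1^3 = -1.
(a,b)_∞: sgn(55)=+, sgn(-99123)=−, so +1.
(a,b)_2: α=-4, β=0; u≡7, v≡5 (mod 8); ε(u)ε(v)=1·0, αω(v)=-4·1, βω(u)=0·0; sum ≡ 0  ⇒  +1.
(a,b)_47: α=2, u≡3; β=1, v≡1 (mod 47); (3|47)=+1, (1|47)=+1; sign (−1)^0·+1^1·+1^2 = +1.
(55, -99123 / ℚ) ramifies at {5, 37}: a division algebra.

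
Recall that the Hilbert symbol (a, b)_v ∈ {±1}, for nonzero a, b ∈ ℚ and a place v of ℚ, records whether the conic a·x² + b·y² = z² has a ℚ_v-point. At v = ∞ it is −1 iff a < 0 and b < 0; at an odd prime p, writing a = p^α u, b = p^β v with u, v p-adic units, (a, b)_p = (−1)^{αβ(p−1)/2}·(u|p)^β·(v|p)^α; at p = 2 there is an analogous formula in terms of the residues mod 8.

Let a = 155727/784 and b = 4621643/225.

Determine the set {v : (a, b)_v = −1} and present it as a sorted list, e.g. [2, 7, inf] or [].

[2, 13, 23, 29]

Mod squares: a ≡ 143, b ≡ 27347. Check v ∈ {∞, 2, 3, 5, 7, 11, 13, 23, 29, 41}.
v=2: v_2(a)=-4, v_2(b)=0; units ≡ 7, 3 (mod 8); ε·ε+αω+βω = 1·1+-4·1+0·0 ≡ 1  ⇒  (a,b)_2 = -1.
v=41: a=41^0·(≡10), b=41^1·(≡13) mod 41; (10|41)=+1, (13|41)=-1; (−1)^{0·1·20}·(+1)^1·(-1)^0 = +1.
v=5: a=5^0·(≡3), b=5^-2·(≡2) mod 5; (3|5)=-1, (2|5)=-1; (−1)^{0·-2·2}·(-1)^-2·(-1)^0 = +1.
v=13: a=13^1·(≡8), b=13^2·(≡2) mod 13; (8|13)=-1, (2|13)=-1; (−1)^{1·2·6}·(-1)^2·(-1)^1 = -1.
v=7: a=7^-2·(≡6), b=7^0·(≡5) mod 7; (6|7)=-1, (5|7)=-1; (−1)^{-2·0·3}·(-1)^0·(-1)^-2 = +1.
v=∞: 143 > 0 and 27347 > 0  ⇒  (a,b)_∞ = +1.
v=11: a=11^3·(≡6), b=11^0·(≡3) mod 11; (6|11)=-1, (3|11)=+1; (−1)^{3·0·5}·(-1)^0·(+1)^3 = +1.
v=3: a=3^2·(≡2), b=3^-2·(≡2) mod 3; (2|3)=-1, (2|3)=-1; (−1)^{2·-2·1}·(-1)^-2·(-1)^2 = +1.
v=29: a=29^0·(≡26), b=29^1·(≡19) mod 29; (26|29)=-1, (19|29)=-1; (−1)^{0·1·14}·(-1)^1·(-1)^0 = -1.
v=23: a=23^0·(≡20), b=23^1·(≡2) mod 23; (20|23)=-1, (2|23)=+1; (−1)^{0·1·11}·(-1)^1·(+1)^0 = -1.
|Ram(143, 27347)| = 4, even; anisotropic at {2, 13, 23, 29}.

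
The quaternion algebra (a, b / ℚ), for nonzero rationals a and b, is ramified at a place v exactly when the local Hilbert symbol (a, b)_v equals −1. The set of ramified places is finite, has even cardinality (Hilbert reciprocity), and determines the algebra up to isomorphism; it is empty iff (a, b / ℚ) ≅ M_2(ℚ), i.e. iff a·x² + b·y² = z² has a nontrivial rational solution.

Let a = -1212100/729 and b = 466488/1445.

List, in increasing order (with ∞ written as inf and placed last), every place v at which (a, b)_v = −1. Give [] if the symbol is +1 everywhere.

Mod squares: a ≡ -12121, b ≡ 64790. Check v ∈ {∞, 2, 3, 5, 11, 17, 19, 23, 31}.
v=23: a=23^1·(≡1), b=23^0·(≡11) mod 23; (1|23)=+1, (11|23)=-1; (−1)^{1·0·11}·(+1)^0·(-1)^1 = -1.
v=3: a=3^-6·(≡2), b=3^2·(≡2) mod 3; (2|3)=-1, (2|3)=-1; (−1)^{-6·2·1}·(-1)^2·(-1)^-6 = +1.
v=19: a=19^0·(≡17), b=19^1·(≡4) mod 19; (17|19)=+1, (4|19)=+1; (−1)^{0·1·9}·(+1)^1·(+1)^0 = +1.
v=5: a=5^2·(≡4), b=5^-1·(≡2) mod 5; (4|5)=+1, (2|5)=-1; (−1)^{2·-1·2}·(+1)^-1·(-1)^2 = +1.
v=∞: -12121 < 0 and 64790 > 0  ⇒  (a,b)_∞ = +1.
v=17: a=17^1·(≡1), b=17^-2·(≡5) mod 17; (1|17)=+1, (5|17)=-1; (−1)^{1·-2·8}·(+1)^-2·(-1)^1 = -1.
v=31: a=31^1·(≡13), b=31^1·(≡17) mod 31; (13|31)=-1, (17|31)=-1; (−1)^{1·1·15}·(-1)^1·(-1)^1 = -1.
v=11: a=11^0·(≡4), b=11^1·(≡9) mod 11; (4|11)=+1, (9|11)=+1; (−1)^{0·1·5}·(+1)^1·(+1)^0 = +1.
v=2: v_2(a)=2, v_2(b)=3; units ≡ 7, 3 (mod 8); ε·ε+αω+βω = 1·1+2·1+3·0 ≡ 1  ⇒  (a,b)_2 = -1.
Ram(-12121, 64790) = {2, 17, 23, 31}; no ℚ_2-point on the conic.

[2, 17, 23, 31]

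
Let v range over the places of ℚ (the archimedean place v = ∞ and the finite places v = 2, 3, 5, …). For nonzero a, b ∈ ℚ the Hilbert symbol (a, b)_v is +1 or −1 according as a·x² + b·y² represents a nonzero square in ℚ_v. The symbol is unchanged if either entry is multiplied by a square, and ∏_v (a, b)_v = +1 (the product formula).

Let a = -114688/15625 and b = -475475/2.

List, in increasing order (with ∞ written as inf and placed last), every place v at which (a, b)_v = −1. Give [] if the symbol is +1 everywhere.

[7, 13, 19, inf]

Mod squares: a ≡ -7, b ≡ -38038. Check v ∈ {∞, 2, 5, 7, 11, 13, 19}.
v=7: a=7^1·(≡3), b=7^1·(≡5) mod 7; (3|7)=-1, (5|7)=-1; (−1)^{1·1·3}·(-1)^1·(-1)^1 = -1.
v=19: a=19^0·(≡13), b=19^1·(≡18) mod 19; (13|19)=-1, (18|19)=-1; (−1)^{0·1·9}·(-1)^1·(-1)^0 = -1.
v=∞: -7 < 0 and -38038 < 0  ⇒  (a,b)_∞ = -1.
v=13: a=13^0·(≡2), b=13^1·(≡10) mod 13; (2|13)=-1, (10|13)=+1; (−1)^{0·1·6}·(-1)^1·(+1)^0 = -1.
v=5: a=5^-6·(≡2), b=5^2·(≡3) mod 5; (2|5)=-1, (3|5)=-1; (−1)^{-6·2·2}·(-1)^2·(-1)^-6 = +1.
v=11: a=11^0·(≡4), b=11^1·(≡8) mod 11; (4|11)=+1, (8|11)=-1; (−1)^{0·1·5}·(+1)^1·(-1)^0 = +1.
v=2: v_2(a)=14, v_2(b)=-1; units ≡ 1, 5 (mod 8); ε·ε+αω+βω = 0·0+14·1+-1·0 ≡ 0  ⇒  (a,b)_2 = +1.
(-7, -38038 / ℚ) ramifies at {7, 13, 19, ∞}: a division algebra.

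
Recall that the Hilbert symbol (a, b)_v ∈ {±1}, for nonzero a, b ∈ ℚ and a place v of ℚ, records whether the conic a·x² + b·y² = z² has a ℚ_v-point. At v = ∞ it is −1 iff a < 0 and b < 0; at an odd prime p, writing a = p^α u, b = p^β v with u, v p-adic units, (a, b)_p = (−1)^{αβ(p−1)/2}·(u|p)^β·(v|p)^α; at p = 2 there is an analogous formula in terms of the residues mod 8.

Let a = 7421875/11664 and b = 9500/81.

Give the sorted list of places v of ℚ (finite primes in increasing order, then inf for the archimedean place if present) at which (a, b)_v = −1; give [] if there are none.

Mod squares: a ≡ 19, b ≡ 95. Check v ∈ {∞, 2, 3, 5, 19}.
v=2: v_2(a)=-4, v_2(b)=2; units ≡ 3, 7 (mod 8); ε·ε+αω+βω = 1·1+-4·0+2·1 ≡ 1  ⇒  (a,b)_2 = -1.
v=5: a=5^8·(≡1), b=5^3·(≡1) mod 5; (1|5)=+1, (1|5)=+1; (−1)^{8·3·2}·(+1)^3·(+1)^8 = +1.
v=∞: 19 > 0 and 95 > 0  ⇒  (a,b)_∞ = +1.
v=3: a=3^-6·(≡1), b=3^-4·(≡2) mod 3; (1|3)=+1, (2|3)=-1; (−1)^{-6·-4·1}·(+1)^-4·(-1)^-6 = +1.
v=19: a=19^1·(≡17), b=19^1·(≡5) mod 19; (17|19)=+1, (5|19)=+1; (−1)^{1·1·9}·(+1)^1·(+1)^1 = -1.
Ram(19, 95) = {2, 19}; no ℚ_2-point on the conic.

[2, 19]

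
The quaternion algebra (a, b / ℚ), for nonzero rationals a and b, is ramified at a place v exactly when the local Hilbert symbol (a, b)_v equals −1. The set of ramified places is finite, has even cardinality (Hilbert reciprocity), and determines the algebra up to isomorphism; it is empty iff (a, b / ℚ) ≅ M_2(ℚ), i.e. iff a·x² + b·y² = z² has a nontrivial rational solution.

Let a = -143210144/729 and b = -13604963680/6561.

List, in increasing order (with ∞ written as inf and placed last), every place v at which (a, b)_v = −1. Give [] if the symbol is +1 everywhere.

Mod squares: a ≡ -506, b ≡ -48070. Check v ∈ {∞, 2, 3, 5, 7, 11, 19, 23}.
v=7: a=7^2·(≡5), b=7^2·(≡3) mod 7; (5|7)=-1, (3|7)=-1; (−1)^{2·2·3}·(-1)^2·(-1)^2 = +1.
v=11: a=11^1·(≡4), b=11^1·(≡8) mod 11; (4|11)=+1, (8|11)=-1; (−1)^{1·1·5}·(+1)^1·(-1)^1 = +1.
v=19: a=19^2·(≡5), b=19^3·(≡7) mod 19; (5|19)=+1, (7|19)=+1; (−1)^{2·3·9}·(+1)^3·(+1)^2 = +1.
v=23: a=23^1·(≡2), b=23^1·(≡16) mod 23; (2|23)=+1, (16|23)=+1; (−1)^{1·1·11}·(+1)^1·(+1)^1 = -1.
v=3: a=3^-6·(≡1), b=3^-8·(≡2) mod 3; (1|3)=+1, (2|3)=-1; (−1)^{-6·-8·1}·(+1)^-8·(-1)^-6 = +1.
v=5: a=5^0·(≡4), b=5^1·(≡4) mod 5; (4|5)=+1, (4|5)=+1; (−1)^{0·1·2}·(+1)^1·(+1)^0 = +1.
v=∞: -506 < 0 and -48070 < 0  ⇒  (a,b)_∞ = -1.
v=2: v_2(a)=5, v_2(b)=5; units ≡ 3, 5 (mod 8); ε·ε+αω+βω = 1·0+5·1+5·1 ≡ 0  ⇒  (a,b)_2 = +1.
Ram(-506, -48070) = {23, ∞}; no ℚ_23-point on the conic.

[23, inf]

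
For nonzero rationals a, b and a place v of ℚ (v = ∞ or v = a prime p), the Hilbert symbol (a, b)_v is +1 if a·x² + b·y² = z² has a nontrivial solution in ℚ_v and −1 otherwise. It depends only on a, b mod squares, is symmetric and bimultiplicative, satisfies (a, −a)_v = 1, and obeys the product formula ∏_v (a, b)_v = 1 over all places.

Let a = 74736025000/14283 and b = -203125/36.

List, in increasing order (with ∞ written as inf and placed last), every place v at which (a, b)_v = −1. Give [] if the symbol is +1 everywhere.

(a, b) ≡ (30, -13) mod (ℚ^×)²; places V = {2, 3, 5, 7, 13, 19, 23, ∞}.
(a,b)_5: α=5, u≡1; β=6, v≡2 (mod 5); (1|5)=+1, (2|5)=-1; sign (−1)^0·+1^6·-1^5 = -1.
(a,b)_3: α=-3, u≡1; β=-2, v≡2 (mod 3); (1|3)=+1, (2|3)=-1; sign (−1)^0·+1^-2·-1^-3 = -1.
(a,b)_2: α=3, β=-2; u≡7, v≡3 (mod 8); ε(u)ε(v)=1·1, αω(v)=3·1, βω(u)=-2·0; sum ≡ 0  ⇒  +1.
(a,b)_7: α=2, u≡4; β=0, v≡1 (mod 7); (4|7)=+1, (1|7)=+1; sign (−1)^0·+1^0·+1^2 = +1.
(a,b)_19: α=2, u≡9; β=0, v≡17 (mod 19); (9|19)=+1, (17|19)=+1; sign (−1)^0·+1^0·+1^2 = +1.
(a,b)_23: α=-2, u≡19; β=0, v≡15 (mod 23); (19|23)=-1, (15|23)=-1; sign (−1)^0·-1^0·-1^-2 = +1.
(a,b)_13: α=2, u≡1; β=1, v≡4 (mod 13); (1|13)=+1, (4|13)=+1; sign (−1)^0·+1^1·+1^2 = +1.
(a,b)_∞: sgn(30)=+, sgn(-13)=−, so +1.
|Ram(30, -13)| = 2, even; anisotropic at {3, 5}.

[3, 5]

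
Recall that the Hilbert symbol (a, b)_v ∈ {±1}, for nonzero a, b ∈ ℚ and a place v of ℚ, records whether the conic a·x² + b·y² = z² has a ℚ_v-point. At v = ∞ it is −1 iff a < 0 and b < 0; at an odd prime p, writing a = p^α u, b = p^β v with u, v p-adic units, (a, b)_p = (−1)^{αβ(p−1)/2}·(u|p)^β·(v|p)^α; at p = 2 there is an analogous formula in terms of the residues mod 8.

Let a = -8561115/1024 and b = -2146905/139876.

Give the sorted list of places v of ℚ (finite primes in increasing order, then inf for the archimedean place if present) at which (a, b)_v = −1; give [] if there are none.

(a, b) ≡ (-2635, -2945) mod (ℚ^×)²; places V = {2, 3, 5, 11, 17, 19, 31, ∞}.
(a,b)_3: α=2, u≡2; β=6, v≡1 (mod 3); (2|3)=-1, (1|3)=+1; sign (−1)^0·-1^6·+1^2 = +1.
(a,b)_2: α=-10, β=-2; u≡5, v≡7 (mod 8); ε(u)ε(v)=0·1, αω(v)=-10·0, βω(u)=-2·1; sum ≡ 0  ⇒  +1.
(a,b)_19: α=2, u≡11; β=1, v≡1 (mod 19); (11|19)=+1, (1|19)=+1; sign (−1)^0·+1^1·+1^2 = +1.
(a,b)_5: α=1, u≡3; β=1, v≡4 (mod 5); (3|5)=-1, (4|5)=+1; sign (−1)^0·-1^1·+1^1 = -1.
(a,b)_11: α=0, u≡9; β=-2, v≡9 (mod 11); (9|11)=+1, (9|11)=+1; sign (−1)^0·+1^-2·+1^0 = +1.
(a,b)_31: α=1, u≡14; β=1, v≡23 (mod 31); (14|31)=+1, (23|31)=-1; sign (−1)^1·+1^1·-1^1 = +1.
(a,b)_∞: sgn(-2635)=−, sgn(-2945)=−, so -1.
(a,b)_17: α=1, u≡16; β=-2, v≡1 (mod 17); (16|17)=+1, (1|17)=+1; sign (−1)^0·+1^-2·+1^1 = +1.
|Ram(-2635, -2945)| = 2, even; anisotropic at {5, ∞}.

[5, inf]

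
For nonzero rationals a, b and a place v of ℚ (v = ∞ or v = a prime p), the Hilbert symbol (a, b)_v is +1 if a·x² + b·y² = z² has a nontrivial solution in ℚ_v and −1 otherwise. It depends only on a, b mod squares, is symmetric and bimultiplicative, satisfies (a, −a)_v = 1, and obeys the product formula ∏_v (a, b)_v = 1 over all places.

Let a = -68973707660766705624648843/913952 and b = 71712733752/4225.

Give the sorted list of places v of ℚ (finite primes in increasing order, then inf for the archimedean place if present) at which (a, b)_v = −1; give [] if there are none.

Mod squares: a ≡ -1254, b ≡ 638. Check v ∈ {∞, 2, 3, 5, 11, 13, 19, 29, 31, 37}.
v=19: a=19^5·(≡12), b=19^2·(≡1) mod 19; (12|19)=-1, (1|19)=+1; (−1)^{5·2·9}·(-1)^2·(+1)^5 = +1.
v=2: v_2(a)=-5, v_2(b)=3; units ≡ 5, 7 (mod 8); ε·ε+αω+βω = 0·1+-5·0+3·1 ≡ 1  ⇒  (a,b)_2 = -1.
v=∞: -1254 < 0 and 638 > 0  ⇒  (a,b)_∞ = +1.
v=31: a=31^4·(≡22), b=31^2·(≡2) mod 31; (22|31)=-1, (2|31)=+1; (−1)^{4·2·15}·(-1)^2·(+1)^4 = +1.
v=3: a=3^9·(≡2), b=3^4·(≡2) mod 3; (2|3)=-1, (2|3)=-1; (−1)^{9·4·1}·(-1)^4·(-1)^9 = -1.
v=29: a=29^2·(≡1), b=29^1·(≡25) mod 29; (1|29)=+1, (25|29)=+1; (−1)^{2·1·14}·(+1)^1·(+1)^2 = +1.
v=5: a=5^0·(≡1), b=5^-2·(≡3) mod 5; (1|5)=+1, (3|5)=-1; (−1)^{0·-2·2}·(+1)^-2·(-1)^0 = +1.
v=11: a=11^3·(≡10), b=11^1·(≡1) mod 11; (10|11)=-1, (1|11)=+1; (−1)^{3·1·5}·(-1)^1·(+1)^3 = +1.
v=13: a=13^-4·(≡5), b=13^-2·(≡3) mod 13; (5|13)=-1, (3|13)=+1; (−1)^{-4·-2·6}·(-1)^-2·(+1)^-4 = +1.
v=37: a=37^2·(≡27), b=37^0·(≡28) mod 37; (27|37)=+1, (28|37)=+1; (−1)^{2·0·18}·(+1)^0·(+1)^2 = +1.
Ram(-1254, 638) = {2, 3}; no ℚ_2-point on the conic.

[2, 3]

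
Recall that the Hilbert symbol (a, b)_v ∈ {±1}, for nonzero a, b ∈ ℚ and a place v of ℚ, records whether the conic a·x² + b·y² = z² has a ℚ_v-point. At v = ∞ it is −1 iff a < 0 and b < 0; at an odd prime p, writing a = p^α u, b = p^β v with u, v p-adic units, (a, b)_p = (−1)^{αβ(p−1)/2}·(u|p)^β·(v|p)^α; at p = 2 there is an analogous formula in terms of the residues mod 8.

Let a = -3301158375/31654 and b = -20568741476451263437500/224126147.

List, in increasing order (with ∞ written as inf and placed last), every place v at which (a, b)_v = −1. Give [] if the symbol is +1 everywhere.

[5, inf]

(a, b) ≡ (-9690, -4845) mod (ℚ^×)²; places V = {2, 3, 5, 7, 17, 19, 23, 43, ∞}.
(a,b)_7: α=-2, u≡5; β=-4, v≡5 (mod 7); (5|7)=-1, (5|7)=-1; sign (−1)^0·-1^-4·-1^-2 = +1.
(a,b)_17: α=-1, u≡8; β=-3, v≡1 (mod 17); (8|17)=+1, (1|17)=+1; sign (−1)^0·+1^-3·+1^-1 = +1.
(a,b)_23: α=2, u≡9; β=2, v≡6 (mod 23); (9|23)=+1, (6|23)=+1; sign (−1)^0·+1^2·+1^2 = +1.
(a,b)_5: α=3, u≡2; β=7, v≡4 (mod 5); (2|5)=-1, (4|5)=+1; sign (−1)^0·-1^7·+1^3 = -1.
(a,b)_3: α=3, u≡1; β=9, v≡2 (mod 3); (1|3)=+1, (2|3)=-1; sign (−1)^1·+1^9·-1^3 = +1.
(a,b)_19: α=-1, u≡2; β=-1, v≡5 (mod 19); (2|19)=-1, (5|19)=+1; sign (−1)^1·-1^-1·+1^-1 = +1.
(a,b)_∞: sgn(-9690)=−, sgn(-4845)=−, so -1.
(a,b)_43: α=2, u≡19; β=6, v≡35 (mod 43); (19|43)=-1, (35|43)=+1; sign (−1)^0·-1^6·+1^2 = +1.
(a,b)_2: α=-1, β=2; u≡3, v≡3 (mod 8); ε(u)ε(v)=1·1, αω(v)=-1·1, βω(u)=2·1; sum ≡ 0  ⇒  +1.
Ram(-9690, -4845) = {5, ∞}; no ℚ_5-point on the conic.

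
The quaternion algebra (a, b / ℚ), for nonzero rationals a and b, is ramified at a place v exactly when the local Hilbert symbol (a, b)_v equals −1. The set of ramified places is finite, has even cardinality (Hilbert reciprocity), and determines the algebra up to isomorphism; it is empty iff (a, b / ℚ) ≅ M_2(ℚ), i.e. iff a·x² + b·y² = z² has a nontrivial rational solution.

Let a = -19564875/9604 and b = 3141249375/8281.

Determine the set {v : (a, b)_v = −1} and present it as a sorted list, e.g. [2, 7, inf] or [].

(a, b) ≡ (-86955, 17391) mod (ℚ^×)²; places V = {2, 3, 5, 7, 11, 13, 17, 31, ∞}.
(a,b)_5: α=3, u≡4; β=4, v≡4 (mod 5); (4|5)=+1, (4|5)=+1; sign (−1)^0·+1^4·+1^3 = +1.
(a,b)_31: α=1, u≡20; β=1, v≡22 (mod 31); (20|31)=+1, (22|31)=-1; sign (−1)^1·+1^1·-1^1 = +1.
(a,b)_∞: sgn(-86955)=−, sgn(17391)=+, so +1.
(a,b)_17: α=1, u≡9; β=3, v≡11 (mod 17); (9|17)=+1, (11|17)=-1; sign (−1)^0·+1^3·-1^1 = -1.
(a,b)_2: α=-2, β=0; u≡5, v≡7 (mod 8); ε(u)ε(v)=0·1, αω(v)=-2·0, βω(u)=0·1; sum ≡ 0  ⇒  +1.
(a,b)_13: α=0, u≡6; β=-2, v≡3 (mod 13); (6|13)=-1, (3|13)=+1; sign (−1)^0·-1^-2·+1^0 = +1.
(a,b)_3: α=3, u≡1; β=1, v≡1 (mod 3); (1|3)=+1, (1|3)=+1; sign (−1)^1·+1^1·+1^3 = -1.
(a,b)_7: α=-4, u≡5; β=-2, v≡5 (mod 7); (5|7)=-1, (5|7)=-1; sign (−1)^0·-1^-2·-1^-4 = +1.
(a,b)_11: α=1, u≡9; β=1, v≡2 (mod 11); (9|11)=+1, (2|11)=-1; sign (−1)^1·+1^1·-1^1 = +1.
Ram(-86955, 17391) = {3, 17}; no ℚ_3-point on the conic.

[3, 17]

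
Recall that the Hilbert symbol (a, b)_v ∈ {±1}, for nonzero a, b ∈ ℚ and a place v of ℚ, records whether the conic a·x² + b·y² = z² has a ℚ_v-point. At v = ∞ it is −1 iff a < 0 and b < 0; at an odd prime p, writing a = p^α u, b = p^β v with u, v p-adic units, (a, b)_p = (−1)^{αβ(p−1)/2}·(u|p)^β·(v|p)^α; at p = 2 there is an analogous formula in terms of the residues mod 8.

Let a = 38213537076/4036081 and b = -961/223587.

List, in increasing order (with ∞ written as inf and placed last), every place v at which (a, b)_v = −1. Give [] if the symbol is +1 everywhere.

Mod squares: a ≡ 429, b ≡ -3. Check v ∈ {∞, 2, 3, 7, 11, 13, 31, 41}.
v=11: a=11^5·(≡10), b=11^0·(≡7) mod 11; (10|11)=-1, (7|11)=-1; (−1)^{5·0·5}·(-1)^0·(-1)^5 = -1.
v=3: a=3^3·(≡2), b=3^-3·(≡2) mod 3; (2|3)=-1, (2|3)=-1; (−1)^{3·-3·1}·(-1)^-3·(-1)^3 = -1.
v=31: a=31^0·(≡21), b=31^2·(≡2) mod 31; (21|31)=-1, (2|31)=+1; (−1)^{0·2·15}·(-1)^2·(+1)^0 = +1.
v=41: a=41^-2·(≡19), b=41^0·(≡28) mod 41; (19|41)=-1, (28|41)=-1; (−1)^{-2·0·20}·(-1)^0·(-1)^-2 = +1.
v=∞: 429 > 0 and -3 < 0  ⇒  (a,b)_∞ = +1.
v=7: a=7^-4·(≡1), b=7^-2·(≡2) mod 7; (1|7)=+1, (2|7)=+1; (−1)^{-4·-2·3}·(+1)^-2·(+1)^-4 = +1.
v=13: a=13^3·(≡8), b=13^-2·(≡4) mod 13; (8|13)=-1, (4|13)=+1; (−1)^{3·-2·6}·(-1)^-2·(+1)^3 = +1.
v=2: v_2(a)=2, v_2(b)=0; units ≡ 5, 5 (mod 8); ε·ε+αω+βω = 0·0+2·1+0·1 ≡ 0  ⇒  (a,b)_2 = +1.
Ram(429, -3) = {3, 11}; no ℚ_3-point on the conic.

[3, 11]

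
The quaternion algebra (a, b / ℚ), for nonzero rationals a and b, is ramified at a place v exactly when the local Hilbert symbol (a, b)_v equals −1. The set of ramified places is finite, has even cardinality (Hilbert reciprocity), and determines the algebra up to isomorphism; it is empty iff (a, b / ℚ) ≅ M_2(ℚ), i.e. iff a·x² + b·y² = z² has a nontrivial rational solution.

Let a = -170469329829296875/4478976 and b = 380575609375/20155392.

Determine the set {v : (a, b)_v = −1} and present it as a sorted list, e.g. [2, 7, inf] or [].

(a, b) ≡ (-1762098, 26013) mod (ℚ^×)²; places V = {2, 3, 5, 13, 19, 23, 29, 41, 53, ∞}.
(a,b)_3: α=-7, u≡1; β=-9, v≡1 (mod 3); (1|3)=+1, (1|3)=+1; sign (−1)^1·+1^-9·+1^-7 = -1.
(a,b)_5: α=8, u≡2; β=6, v≡2 (mod 5); (2|5)=-1, (2|5)=-1; sign (−1)^0·-1^6·-1^8 = +1.
(a,b)_23: α=2, u≡4; β=1, v≡1 (mod 23); (4|23)=+1, (1|23)=+1; sign (−1)^0·+1^1·+1^2 = +1.
(a,b)_19: α=1, u≡7; β=0, v≡12 (mod 19); (7|19)=+1, (12|19)=-1; sign (−1)^0·+1^0·-1^1 = -1.
(a,b)_53: α=2, u≡9; β=2, v≡24 (mod 53); (9|53)=+1, (24|53)=+1; sign (−1)^0·+1^2·+1^2 = +1.
(a,b)_29: α=1, u≡9; β=1, v≡26 (mod 29); (9|29)=+1, (26|29)=-1; sign (−1)^0·+1^1·-1^1 = -1.
(a,b)_41: α=1, u≡33; β=0, v≡14 (mod 41); (33|41)=+1, (14|41)=-1; sign (−1)^0·+1^0·-1^1 = -1.
(a,b)_2: α=-11, β=-10; u≡7, v≡5 (mod 8); ε(u)ε(v)=1·0, αω(v)=-11·1, βω(u)=-10·0; sum ≡ 1  ⇒  -1.
(a,b)_∞: sgn(-1762098)=−, sgn(26013)=+, so +1.
(a,b)_13: α=1, u≡5; β=1, v≡10 (mod 13); (5|13)=-1, (10|13)=+1; sign (−1)^0·-1^1·+1^1 = -1.
(-1762098, 26013 / ℚ) ramifies at {2, 3, 13, 19, 29, 41}: a division algebra.

[2, 3, 13, 19, 29, 41]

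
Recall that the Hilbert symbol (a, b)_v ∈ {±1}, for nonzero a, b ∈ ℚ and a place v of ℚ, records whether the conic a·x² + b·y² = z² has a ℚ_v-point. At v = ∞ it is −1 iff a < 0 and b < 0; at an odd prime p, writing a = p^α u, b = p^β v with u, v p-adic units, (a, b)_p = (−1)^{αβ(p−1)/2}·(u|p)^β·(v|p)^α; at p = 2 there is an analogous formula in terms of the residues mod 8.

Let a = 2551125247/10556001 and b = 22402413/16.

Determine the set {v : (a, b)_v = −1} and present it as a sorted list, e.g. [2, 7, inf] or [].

Mod squares: a ≡ 16687, b ≡ 957. Check v ∈ {∞, 2, 3, 11, 17, 19, 23, 29, 37, 41}.
v=17: a=17^2·(≡5), b=17^2·(≡3) mod 17; (5|17)=-1, (3|17)=-1; (−1)^{2·2·8}·(-1)^2·(-1)^2 = +1.
v=∞: 16687 > 0 and 957 > 0  ⇒  (a,b)_∞ = +1.
v=37: a=37^1·(≡26), b=37^0·(≡13) mod 37; (26|37)=+1, (13|37)=-1; (−1)^{1·0·18}·(+1)^0·(-1)^1 = -1.
v=2: v_2(a)=0, v_2(b)=-4; units ≡ 7, 5 (mod 8); ε·ε+αω+βω = 1·0+0·1+-4·0 ≡ 0  ⇒  (a,b)_2 = +1.
v=41: a=41^1·(≡15), b=41^0·(≡29) mod 41; (15|41)=-1, (29|41)=-1; (−1)^{1·0·20}·(-1)^0·(-1)^1 = -1.
v=11: a=11^1·(≡6), b=11^1·(≡2) mod 11; (6|11)=-1, (2|11)=-1; (−1)^{1·1·5}·(-1)^1·(-1)^1 = -1.
v=29: a=29^0·(≡3), b=29^1·(≡16) mod 29; (3|29)=-1, (16|29)=+1; (−1)^{0·1·14}·(-1)^1·(+1)^0 = -1.
v=19: a=19^-4·(≡7), b=19^0·(≡4) mod 19; (7|19)=+1, (4|19)=+1; (−1)^{-4·0·9}·(+1)^0·(+1)^-4 = +1.
v=23: a=23^2·(≡12), b=23^0·(≡10) mod 23; (12|23)=+1, (10|23)=-1; (−1)^{2·0·11}·(+1)^0·(-1)^2 = +1.
v=3: a=3^-4·(≡1), b=3^5·(≡1) mod 3; (1|3)=+1, (1|3)=+1; (−1)^{-4·5·1}·(+1)^5·(+1)^-4 = +1.
Ram(16687, 957) = {11, 29, 37, 41}; no ℚ_11-point on the conic.

[11, 29, 37, 41]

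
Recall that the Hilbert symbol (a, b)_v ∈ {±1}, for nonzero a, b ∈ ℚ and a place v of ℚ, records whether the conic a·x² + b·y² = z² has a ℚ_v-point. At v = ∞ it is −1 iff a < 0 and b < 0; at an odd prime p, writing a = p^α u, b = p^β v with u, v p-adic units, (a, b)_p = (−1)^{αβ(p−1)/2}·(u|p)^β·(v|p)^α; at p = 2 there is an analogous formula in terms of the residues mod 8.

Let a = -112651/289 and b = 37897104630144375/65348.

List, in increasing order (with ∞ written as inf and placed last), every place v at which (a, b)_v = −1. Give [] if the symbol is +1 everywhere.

(a, b) ≡ (-19, 22287) mod (ℚ^×)²; places V = {2, 3, 5, 7, 11, 17, 19, 23, 31, ∞}.
(a,b)_5: α=0, u≡1; β=4, v≡2 (mod 5); (1|5)=+1, (2|5)=-1; sign (−1)^0·+1^4·-1^0 = +1.
(a,b)_23: α=0, u≡2; β=1, v≡16 (mod 23); (2|23)=+1, (16|23)=+1; sign (−1)^0·+1^1·+1^0 = +1.
(a,b)_∞: sgn(-19)=−, sgn(22287)=+, so +1.
(a,b)_7: α=2, u≡2; β=6, v≡5 (mod 7); (2|7)=+1, (5|7)=-1; sign (−1)^0·+1^6·-1^2 = +1.
(a,b)_11: α=2, u≡5; β=2, v≡3 (mod 11); (5|11)=+1, (3|11)=+1; sign (−1)^0·+1^2·+1^2 = +1.
(a,b)_3: α=0, u≡2; β=3, v≡1 (mod 3); (2|3)=-1, (1|3)=+1; sign (−1)^0·-1^3·+1^0 = -1.
(a,b)_19: α=1, u≡14; β=3, v≡12 (mod 19); (14|19)=-1, (12|19)=-1; sign (−1)^1·-1^3·-1^1 = -1.
(a,b)_2: α=0, β=-2; u≡5, v≡7 (mod 8); ε(u)ε(v)=0·1, αω(v)=0·0, βω(u)=-2·1; sum ≡ 0  ⇒  +1.
(a,b)_17: α=-2, u≡8; β=-1, v≡9 (mod 17); (8|17)=+1, (9|17)=+1; sign (−1)^0·+1^-1·+1^-2 = +1.
(a,b)_31: α=0, u≡22; β=-2, v≡13 (mod 31); (22|31)=-1, (13|31)=-1; sign (−1)^0·-1^-2·-1^0 = +1.
Ram(-19, 22287) = {3, 19}; no ℚ_3-point on the conic.

[3, 19]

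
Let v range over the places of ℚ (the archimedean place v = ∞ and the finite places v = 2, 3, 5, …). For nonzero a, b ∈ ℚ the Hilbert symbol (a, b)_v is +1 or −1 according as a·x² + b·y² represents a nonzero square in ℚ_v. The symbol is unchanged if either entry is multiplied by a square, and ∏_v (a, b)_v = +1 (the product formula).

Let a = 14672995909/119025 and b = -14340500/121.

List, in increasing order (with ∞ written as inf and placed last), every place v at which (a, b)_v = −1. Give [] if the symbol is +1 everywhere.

(a, b) ≡ (717541, -143405) mod (ℚ^×)²; places V = {2, 3, 5, 11, 13, 23, 29, 37, 41, 43, ∞}.
(a,b)_13: α=2, u≡5; β=0, v≡2 (mod 13); (5|13)=-1, (2|13)=-1; sign (−1)^0·-1^0·-1^2 = +1.
(a,b)_29: α=0, u≡7; β=1, v≡19 (mod 29); (7|29)=+1, (19|29)=-1; sign (−1)^0·+1^1·-1^0 = +1.
(a,b)_5: α=-2, u≡4; β=3, v≡1 (mod 5); (4|5)=+1, (1|5)=+1; sign (−1)^0·+1^3·+1^-2 = +1.
(a,b)_11: α=3, u≡3; β=-2, v≡2 (mod 11); (3|11)=+1, (2|11)=-1; sign (−1)^0·+1^-2·-1^3 = -1.
(a,b)_∞: sgn(717541)=+, sgn(-143405)=−, so +1.
(a,b)_3: α=-2, u≡1; β=0, v≡1 (mod 3); (1|3)=+1, (1|3)=+1; sign (−1)^0·+1^0·+1^-2 = +1.
(a,b)_37: α=1, u≡15; β=0, v≡33 (mod 37); (15|37)=-1, (33|37)=+1; sign (−1)^0·-1^0·+1^1 = +1.
(a,b)_23: α=-2, u≡19; β=1, v≡5 (mod 23); (19|23)=-1, (5|23)=-1; sign (−1)^0·-1^1·-1^-2 = -1.
(a,b)_41: α=1, u≡30; β=0, v≡6 (mod 41); (30|41)=-1, (6|41)=-1; sign (−1)^0·-1^0·-1^1 = -1.
(a,b)_2: α=0, β=2; u≡5, v≡3 (mod 8); ε(u)ε(v)=0·1, αω(v)=0·1, βω(u)=2·1; sum ≡ 0  ⇒  +1.
(a,b)_43: α=1, u≡29; β=1, v≡42 (mod 43); (29|43)=-1, (42|43)=-1; sign (−1)^1·-1^1·-1^1 = -1.
Ram(717541, -143405) = {11, 23, 41, 43}; no ℚ_11-point on the conic.

[11, 23, 41, 43]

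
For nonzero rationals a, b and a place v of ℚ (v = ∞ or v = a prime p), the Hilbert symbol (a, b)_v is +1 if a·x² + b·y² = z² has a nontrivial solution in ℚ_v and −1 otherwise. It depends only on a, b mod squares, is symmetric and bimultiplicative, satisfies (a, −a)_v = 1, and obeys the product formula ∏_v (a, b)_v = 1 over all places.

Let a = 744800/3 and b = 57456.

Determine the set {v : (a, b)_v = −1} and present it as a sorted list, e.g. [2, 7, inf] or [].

(a, b) ≡ (114, 399) mod (ℚ^×)²; places V = {2, 3, 5, 7, 19, ∞}.
(a,b)_2: α=5, β=4; u≡1, v≡7 (mod 8); ε(u)ε(v)=0·1, αω(v)=5·0, βω(u)=4·0; sum ≡ 0  ⇒  +1.
(a,b)_19: α=1, u≡1; β=1, v≡3 (mod 19); (1|19)=+1, (3|19)=-1; sign (−1)^1·+1^1·-1^1 = +1.
(a,b)_3: α=-1, u≡2; β=3, v≡1 (mod 3); (2|3)=-1, (1|3)=+1; sign (−1)^1·-1^3·+1^-1 = +1.
(a,b)_5: α=2, u≡4; β=0, v≡1 (mod 5); (4|5)=+1, (1|5)=+1; sign (−1)^0·+1^0·+1^2 = +1.
(a,b)_7: α=2, u≡1; β=1, v≡4 (mod 7); (1|7)=+1, (4|7)=+1; sign (−1)^0·+1^1·+1^2 = +1.
(a,b)_∞: sgn(114)=+, sgn(399)=+, so +1.
Ram(a, b) = ∅: the form 114·x² + 399·y² − z² is isotropic over every ℚ_v, so by Hasse–Minkowski it is isotropic over ℚ.

[]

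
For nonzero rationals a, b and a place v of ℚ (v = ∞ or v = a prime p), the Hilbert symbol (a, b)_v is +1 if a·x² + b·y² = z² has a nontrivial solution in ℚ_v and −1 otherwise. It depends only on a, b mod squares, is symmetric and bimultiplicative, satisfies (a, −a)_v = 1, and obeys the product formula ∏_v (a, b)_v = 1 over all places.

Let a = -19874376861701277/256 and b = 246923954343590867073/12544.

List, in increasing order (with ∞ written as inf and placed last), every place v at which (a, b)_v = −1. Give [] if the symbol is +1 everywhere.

[3, 17, 43, 53]

Mod squares: a ≡ -51357, b ≡ 1602137. Check v ∈ {∞, 2, 3, 7, 17, 19, 23, 37, 43, 53}.
v=43: a=43^2·(≡20), b=43^3·(≡41) mod 43; (20|43)=-1, (41|43)=+1; (−1)^{2·3·21}·(-1)^3·(+1)^2 = -1.
v=19: a=19^1·(≡2), b=19^1·(≡16) mod 19; (2|19)=-1, (16|19)=+1; (−1)^{1·1·9}·(-1)^1·(+1)^1 = +1.
v=2: v_2(a)=-8, v_2(b)=-8; units ≡ 3, 1 (mod 8); ε·ε+αω+βω = 1·0+-8·0+-8·1 ≡ 0  ⇒  (a,b)_2 = +1.
v=37: a=37^2·(≡1), b=37^3·(≡9) mod 37; (1|37)=+1, (9|37)=+1; (−1)^{2·3·18}·(+1)^3·(+1)^2 = +1.
v=∞: -51357 < 0 and 1602137 > 0  ⇒  (a,b)_∞ = +1.
v=53: a=53^1·(≡13), b=53^1·(≡23) mod 53; (13|53)=+1, (23|53)=-1; (−1)^{1·1·26}·(+1)^1·(-1)^1 = -1.
v=17: a=17^3·(≡14), b=17^4·(≡5) mod 17; (14|17)=-1, (5|17)=-1; (−1)^{3·4·8}·(-1)^4·(-1)^3 = -1.
v=23: a=23^2·(≡16), b=23^0·(≡8) mod 23; (16|23)=+1, (8|23)=+1; (−1)^{2·0·11}·(+1)^0·(+1)^2 = +1.
v=7: a=7^0·(≡2), b=7^-2·(≡6) mod 7; (2|7)=+1, (6|7)=-1; (−1)^{0·-2·3}·(+1)^-2·(-1)^0 = +1.
v=3: a=3^1·(≡2), b=3^6·(≡2) mod 3; (2|3)=-1, (2|3)=-1; (−1)^{1·6·1}·(-1)^6·(-1)^1 = -1.
(-51357, 1602137 / ℚ) ramifies at {3, 17, 43, 53}: a division algebra.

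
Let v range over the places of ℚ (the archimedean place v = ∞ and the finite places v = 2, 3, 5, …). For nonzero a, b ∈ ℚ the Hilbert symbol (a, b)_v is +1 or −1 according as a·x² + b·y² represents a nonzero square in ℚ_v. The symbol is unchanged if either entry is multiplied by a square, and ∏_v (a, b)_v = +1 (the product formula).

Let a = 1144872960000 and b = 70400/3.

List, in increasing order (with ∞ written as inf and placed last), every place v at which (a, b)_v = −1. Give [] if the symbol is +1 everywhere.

[3, 7]

(a, b) ≡ (231, 33) mod (ℚ^×)²; places V = {2, 3, 5, 7, 11, ∞}.
(a,b)_11: α=3, u≡7; β=1, v≡3 (mod 11); (7|11)=-1, (3|11)=+1; sign (−1)^1·-1^1·+1^3 = +1.
(a,b)_5: α=4, u≡1; β=2, v≡2 (mod 5); (1|5)=+1, (2|5)=-1; sign (−1)^0·+1^2·-1^4 = +1.
(a,b)_7: α=1, u≡5; β=0, v≡5 (mod 7); (5|7)=-1, (5|7)=-1; sign (−1)^0·-1^0·-1^1 = -1.
(a,b)_2: α=16, β=8; u≡7, v≡1 (mod 8); ε(u)ε(v)=1·0, αω(v)=16·0, βω(u)=8·0; sum ≡ 0  ⇒  +1.
(a,b)_3: α=1, u≡2; β=-1, v≡2 (mod 3); (2|3)=-1, (2|3)=-1; sign (−1)^1·-1^-1·-1^1 = -1.
(a,b)_∞: sgn(231)=+, sgn(33)=+, so +1.
Ram(231, 33) = {3, 7}; no ℚ_3-point on the conic.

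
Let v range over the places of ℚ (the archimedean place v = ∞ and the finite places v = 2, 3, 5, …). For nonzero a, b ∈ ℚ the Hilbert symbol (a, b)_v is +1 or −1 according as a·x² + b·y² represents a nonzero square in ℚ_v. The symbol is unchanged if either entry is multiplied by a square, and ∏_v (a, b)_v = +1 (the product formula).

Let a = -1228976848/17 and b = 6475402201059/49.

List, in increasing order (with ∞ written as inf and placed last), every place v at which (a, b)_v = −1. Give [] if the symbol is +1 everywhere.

(a, b) ≡ (-4301, 2369851) mod (ℚ^×)²; places V = {2, 3, 7, 11, 17, 19, 23, 29, ∞}.
(a,b)_17: α=-1, u≡4; β=1, v≡10 (mod 17); (4|17)=+1, (10|17)=-1; sign (−1)^0·+1^1·-1^-1 = -1.
(a,b)_11: α=1, u≡1; β=1, v≡2 (mod 11); (1|11)=+1, (2|11)=-1; sign (−1)^1·+1^1·-1^1 = +1.
(a,b)_3: α=0, u≡1; β=2, v≡1 (mod 3); (1|3)=+1, (1|3)=+1; sign (−1)^0·+1^2·+1^0 = +1.
(a,b)_7: α=0, u≡2; β=-2, v≡1 (mod 7); (2|7)=+1, (1|7)=+1; sign (−1)^0·+1^-2·+1^0 = +1.
(a,b)_19: α=2, u≡12; β=3, v≡10 (mod 19); (12|19)=-1, (10|19)=-1; sign (−1)^0·-1^3·-1^2 = -1.
(a,b)_23: α=1, u≡14; β=1, v≡14 (mod 23); (14|23)=-1, (14|23)=-1; sign (−1)^1·-1^1·-1^1 = -1.
(a,b)_29: α=2, u≡16; β=3, v≡10 (mod 29); (16|29)=+1, (10|29)=-1; sign (−1)^0·+1^3·-1^2 = +1.
(a,b)_∞: sgn(-4301)=−, sgn(2369851)=+, so +1.
(a,b)_2: α=4, β=0; u≡3, v≡3 (mod 8); ε(u)ε(v)=1·1, αω(v)=4·1, βω(u)=0·1; sum ≡ 1  ⇒  -1.
|Ram(-4301, 2369851)| = 4, even; anisotropic at {2, 17, 19, 23}.

[2, 17, 19, 23]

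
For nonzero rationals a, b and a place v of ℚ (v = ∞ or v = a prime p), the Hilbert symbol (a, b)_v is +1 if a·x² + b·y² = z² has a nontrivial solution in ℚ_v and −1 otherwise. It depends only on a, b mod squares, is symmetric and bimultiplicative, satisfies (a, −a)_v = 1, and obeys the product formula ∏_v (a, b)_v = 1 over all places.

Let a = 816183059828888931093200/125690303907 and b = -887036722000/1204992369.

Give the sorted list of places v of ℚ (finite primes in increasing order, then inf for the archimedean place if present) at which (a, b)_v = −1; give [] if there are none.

[2, 3]

(a, b) ≡ (31119, -205) mod (ℚ^×)²; places V = {2, 3, 5, 7, 11, 13, 19, 23, 29, 41, ∞}.
(a,b)_11: α=5, u≡7; β=2, v≡1 (mod 11); (7|11)=-1, (1|11)=+1; sign (−1)^0·-1^2·+1^5 = +1.
(a,b)_7: α=-2, u≡4; β=-2, v≡6 (mod 7); (4|7)=+1, (6|7)=-1; sign (−1)^0·+1^-2·-1^-2 = +1.
(a,b)_13: α=4, u≡9; β=2, v≡3 (mod 13); (9|13)=+1, (3|13)=+1; sign (−1)^0·+1^2·+1^4 = +1.
(a,b)_23: α=5, u≡19; β=2, v≡1 (mod 23); (19|23)=-1, (1|23)=+1; sign (−1)^0·-1^2·+1^5 = +1.
(a,b)_19: α=-4, u≡1; β=-2, v≡6 (mod 19); (1|19)=+1, (6|19)=+1; sign (−1)^0·+1^-2·+1^-4 = +1.
(a,b)_∞: sgn(31119)=+, sgn(-205)=−, so +1.
(a,b)_2: α=4, β=4; u≡7, v≡3 (mod 8); ε(u)ε(v)=1·1, αω(v)=4·1, βω(u)=4·0; sum ≡ 1  ⇒  -1.
(a,b)_29: α=0, u≡19; β=-2, v≡27 (mod 29); (19|29)=-1, (27|29)=-1; sign (−1)^0·-1^-2·-1^0 = +1.
(a,b)_5: α=2, u≡4; β=3, v≡1 (mod 5); (4|5)=+1, (1|5)=+1; sign (−1)^0·+1^3·+1^2 = +1.
(a,b)_41: α=3, u≡33; β=1, v≡1 (mod 41); (33|41)=+1, (1|41)=+1; sign (−1)^0·+1^1·+1^3 = +1.
(a,b)_3: α=-9, u≡2; β=-4, v≡2 (mod 3); (2|3)=-1, (2|3)=-1; sign (−1)^0·-1^-4·-1^-9 = -1.
|Ram(31119, -205)| = 2, even; anisotropic at {2, 3}.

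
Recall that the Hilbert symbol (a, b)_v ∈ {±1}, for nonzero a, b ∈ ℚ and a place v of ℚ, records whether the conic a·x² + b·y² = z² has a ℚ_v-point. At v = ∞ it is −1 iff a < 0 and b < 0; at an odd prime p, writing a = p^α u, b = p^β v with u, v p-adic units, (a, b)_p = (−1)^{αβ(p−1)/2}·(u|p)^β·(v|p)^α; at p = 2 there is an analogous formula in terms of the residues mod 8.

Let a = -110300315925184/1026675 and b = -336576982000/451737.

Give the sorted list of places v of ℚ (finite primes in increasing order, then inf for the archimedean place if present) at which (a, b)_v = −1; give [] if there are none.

[5, 7, 17, 19, 31, inf]

(a, b) ≡ (-121737, -11565015) mod (ℚ^×)²; places V = {2, 3, 5, 7, 11, 13, 17, 19, 31, ∞}.
(a,b)_5: α=-2, u≡3; β=3, v≡2 (mod 5); (3|5)=-1, (2|5)=-1; sign (−1)^0·-1^3·-1^-2 = -1.
(a,b)_3: α=-5, u≡2; β=-5, v≡1 (mod 3); (2|3)=-1, (1|3)=+1; sign (−1)^1·-1^-5·+1^-5 = +1.
(a,b)_17: α=1, u≡2; β=1, v≡14 (mod 17); (2|17)=+1, (14|17)=-1; sign (−1)^0·+1^1·-1^1 = -1.
(a,b)_31: α=1, u≡18; β=1, v≡9 (mod 31); (18|31)=+1, (9|31)=+1; sign (−1)^1·+1^1·+1^1 = -1.
(a,b)_11: α=1, u≡2; β=-1, v≡4 (mod 11); (2|11)=-1, (4|11)=+1; sign (−1)^1·-1^-1·+1^1 = +1.
(a,b)_∞: sgn(-121737)=−, sgn(-11565015)=−, so -1.
(a,b)_7: α=7, u≡4; β=5, v≡1 (mod 7); (4|7)=+1, (1|7)=+1; sign (−1)^1·+1^5·+1^7 = -1.
(a,b)_19: α=2, u≡13; β=1, v≡15 (mod 19); (13|19)=-1, (15|19)=-1; sign (−1)^0·-1^1·-1^2 = -1.
(a,b)_2: α=6, β=4; u≡7, v≡1 (mod 8); ε(u)ε(v)=1·0, αω(v)=6·0, βω(u)=4·0; sum ≡ 0  ⇒  +1.
(a,b)_13: α=-2, u≡11; β=-2, v≡5 (mod 13); (11|13)=-1, (5|13)=-1; sign (−1)^0·-1^-2·-1^-2 = +1.
(-121737, -11565015 / ℚ) ramifies at {5, 7, 17, 19, 31, ∞}: a division algebra.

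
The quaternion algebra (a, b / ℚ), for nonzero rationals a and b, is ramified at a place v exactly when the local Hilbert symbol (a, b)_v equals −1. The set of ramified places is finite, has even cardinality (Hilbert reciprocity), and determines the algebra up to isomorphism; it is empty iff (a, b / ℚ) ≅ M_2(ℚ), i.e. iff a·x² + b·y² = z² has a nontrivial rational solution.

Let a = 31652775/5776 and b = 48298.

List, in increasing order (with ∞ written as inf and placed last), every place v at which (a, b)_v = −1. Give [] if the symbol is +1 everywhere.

[11, 19]

(a, b) ≡ (319, 48298) mod (ℚ^×)²; places V = {2, 3, 5, 7, 11, 19, 29, 31, 41, ∞}.
(a,b)_11: α=1, u≡2; β=0, v≡8 (mod 11); (2|11)=-1, (8|11)=-1; sign (−1)^0·-1^0·-1^1 = -1.
(a,b)_19: α=-2, u≡3; β=1, v≡15 (mod 19); (3|19)=-1, (15|19)=-1; sign (−1)^0·-1^1·-1^-2 = -1.
(a,b)_41: α=0, u≡9; β=1, v≡30 (mod 41); (9|41)=+1, (30|41)=-1; sign (−1)^0·+1^1·-1^0 = +1.
(a,b)_∞: sgn(319)=+, sgn(48298)=+, so +1.
(a,b)_7: α=2, u≡1; β=0, v≡5 (mod 7); (1|7)=+1, (5|7)=-1; sign (−1)^0·+1^0·-1^2 = +1.
(a,b)_31: α=0, u≡7; β=1, v≡8 (mod 31); (7|31)=+1, (8|31)=+1; sign (−1)^0·+1^1·+1^0 = +1.
(a,b)_5: α=2, u≡1; β=0, v≡3 (mod 5); (1|5)=+1, (3|5)=-1; sign (−1)^0·+1^0·-1^2 = +1.
(a,b)_2: α=-4, β=1; u≡7, v≡5 (mod 8); ε(u)ε(v)=1·0, αω(v)=-4·1, βω(u)=1·0; sum ≡ 0  ⇒  +1.
(a,b)_3: α=4, u≡1; β=0, v≡1 (mod 3); (1|3)=+1, (1|3)=+1; sign (−1)^0·+1^0·+1^4 = +1.
(a,b)_29: α=1, u≡12; β=0, v≡13 (mod 29); (12|29)=-1, (13|29)=+1; sign (−1)^0·-1^0·+1^1 = +1.
|Ram(319, 48298)| = 2, even; anisotropic at {11, 19}.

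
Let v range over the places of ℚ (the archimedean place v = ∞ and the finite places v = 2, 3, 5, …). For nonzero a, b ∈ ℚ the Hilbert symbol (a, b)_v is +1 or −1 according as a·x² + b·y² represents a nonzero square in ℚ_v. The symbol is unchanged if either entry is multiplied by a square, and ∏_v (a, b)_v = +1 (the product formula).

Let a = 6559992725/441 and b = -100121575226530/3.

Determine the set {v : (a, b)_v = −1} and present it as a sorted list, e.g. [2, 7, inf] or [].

[2, 3, 11, 13]

(a, b) ≡ (4301, -390) mod (ℚ^×)²; places V = {2, 3, 5, 7, 11, 13, 17, 19, 23, ∞}.
(a,b)_3: α=-2, u≡2; β=-1, v≡2 (mod 3); (2|3)=-1, (2|3)=-1; sign (−1)^0·-1^-1·-1^-2 = -1.
(a,b)_2: α=0, β=1; u≡5, v≡5 (mod 8); ε(u)ε(v)=0·0, αω(v)=0·1, βω(u)=1·1; sum ≡ 1  ⇒  -1.
(a,b)_7: α=-2, u≡3; β=0, v≡1 (mod 7); (3|7)=-1, (1|7)=+1; sign (−1)^0·-1^0·+1^-2 = +1.
(a,b)_5: α=2, u≡4; β=1, v≡3 (mod 5); (4|5)=+1, (3|5)=-1; sign (−1)^0·+1^1·-1^2 = +1.
(a,b)_23: α=1, u≡8; β=0, v≡1 (mod 23); (8|23)=+1, (1|23)=+1; sign (−1)^0·+1^0·+1^1 = +1.
(a,b)_17: α=1, u≡4; β=2, v≡4 (mod 17); (4|17)=+1, (4|17)=+1; sign (−1)^0·+1^2·+1^1 = +1.
(a,b)_19: α=2, u≡17; β=4, v≡1 (mod 19); (17|19)=+1, (1|19)=+1; sign (−1)^0·+1^4·+1^2 = +1.
(a,b)_13: α=2, u≡6; β=3, v≡4 (mod 13); (6|13)=-1, (4|13)=+1; sign (−1)^0·-1^3·+1^2 = -1.
(a,b)_11: α=1, u≡10; β=2, v≡10 (mod 11); (10|11)=-1, (10|11)=-1; sign (−1)^0·-1^2·-1^1 = -1.
(a,b)_∞: sgn(4301)=+, sgn(-390)=−, so +1.
Ram(4301, -390) = {2, 3, 11, 13}; no ℚ_2-point on the conic.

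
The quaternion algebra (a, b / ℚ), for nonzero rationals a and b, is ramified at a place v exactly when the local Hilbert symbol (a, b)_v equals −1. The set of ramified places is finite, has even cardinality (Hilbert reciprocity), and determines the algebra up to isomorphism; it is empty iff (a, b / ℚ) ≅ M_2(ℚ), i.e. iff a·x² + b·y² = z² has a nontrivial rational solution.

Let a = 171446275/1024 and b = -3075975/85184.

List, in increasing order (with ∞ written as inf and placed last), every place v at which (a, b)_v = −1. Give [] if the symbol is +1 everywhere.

[2, 31]

(a, b) ≡ (40579, -341) mod (ℚ^×)²; places V = {2, 3, 5, 7, 11, 13, 17, 31, ∞}.
(a,b)_13: α=2, u≡2; β=0, v≡9 (mod 13); (2|13)=-1, (9|13)=+1; sign (−1)^0·-1^0·+1^2 = +1.
(a,b)_5: α=2, u≡4; β=2, v≡4 (mod 5); (4|5)=+1, (4|5)=+1; sign (−1)^0·+1^2·+1^2 = +1.
(a,b)_7: α=1, u≡2; β=2, v≡1 (mod 7); (2|7)=+1, (1|7)=+1; sign (−1)^0·+1^2·+1^1 = +1.
(a,b)_∞: sgn(40579)=+, sgn(-341)=−, so +1.
(a,b)_17: α=1, u≡3; β=0, v≡4 (mod 17); (3|17)=-1, (4|17)=+1; sign (−1)^0·-1^0·+1^1 = +1.
(a,b)_31: α=1, u≡1; β=1, v≡14 (mod 31); (1|31)=+1, (14|31)=+1; sign (−1)^1·+1^1·+1^1 = -1.
(a,b)_2: α=-10, β=-6; u≡3, v≡3 (mod 8); ε(u)ε(v)=1·1, αω(v)=-10·1, βω(u)=-6·1; sum ≡ 1  ⇒  -1.
(a,b)_3: α=0, u≡1; β=4, v≡1 (mod 3); (1|3)=+1, (1|3)=+1; sign (−1)^0·+1^4·+1^0 = +1.
(a,b)_11: α=1, u≡4; β=-3, v≡6 (mod 11); (4|11)=+1, (6|11)=-1; sign (−1)^1·+1^-3·-1^1 = +1.
(40579, -341 / ℚ) ramifies at {2, 31}: a division algebra.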